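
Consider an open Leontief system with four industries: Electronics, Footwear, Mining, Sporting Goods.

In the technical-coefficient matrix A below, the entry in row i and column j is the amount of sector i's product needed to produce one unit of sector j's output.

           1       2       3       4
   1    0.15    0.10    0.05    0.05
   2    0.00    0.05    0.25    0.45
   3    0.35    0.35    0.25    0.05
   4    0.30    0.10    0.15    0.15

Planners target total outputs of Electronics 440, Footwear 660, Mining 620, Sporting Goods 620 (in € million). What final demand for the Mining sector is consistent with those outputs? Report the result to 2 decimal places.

d_3 = 49.00

I − A =
  [   0.85    -0.10    -0.05    -0.05]
  [   0.00     0.95    -0.25    -0.45]
  [  -0.35    -0.35     0.75    -0.05]
  [  -0.30    -0.10    -0.15     0.85]
d = (I − A) x:
  d_1 = (+0.85)·440 + (-0.10)·660 + (-0.05)·620 + (-0.05)·620 = 246.00
  d_2 = (+0.00)·440 + (+0.95)·660 + (-0.25)·620 + (-0.45)·620 = 193.00
  d_3 = (-0.35)·440 + (-0.35)·660 + (+0.75)·620 + (-0.05)·620 = 49.00
  d_4 = (-0.30)·440 + (-0.10)·660 + (-0.15)·620 + (+0.85)·620 = 236.00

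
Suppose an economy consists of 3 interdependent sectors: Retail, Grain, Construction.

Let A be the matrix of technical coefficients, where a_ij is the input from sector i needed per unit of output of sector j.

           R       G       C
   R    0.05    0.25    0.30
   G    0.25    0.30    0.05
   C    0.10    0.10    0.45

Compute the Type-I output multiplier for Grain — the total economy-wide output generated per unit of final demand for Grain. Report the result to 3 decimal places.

m_G = 2.627

I − A =
  [   0.95    -0.25    -0.30]
  [  -0.25     0.70    -0.05]
  [  -0.10    -0.10     0.55]
Cofactors of I−A, C_ij = (−1)^(i+j)·(minor ij) (rows/columns in the sector order above):
  C_11 = (0.70)(0.55) − (-0.05)(-0.10) = 0.3800
  C_12 = −[(-0.25)(0.55) − (-0.05)(-0.10)] = 0.1425
  C_13 = (-0.25)(-0.10) − (0.70)(-0.10) = 0.0950
  C_21 = −[(-0.25)(0.55) − (-0.30)(-0.10)] = 0.1675
  C_22 = (0.95)(0.55) − (-0.30)(-0.10) = 0.4925
  C_23 = −[(0.95)(-0.10) − (-0.25)(-0.10)] = 0.1200
  C_31 = (-0.25)(-0.05) − (-0.30)(0.70) = 0.2225
  C_32 = −[(0.95)(-0.05) − (-0.30)(-0.25)] = 0.1225
  C_33 = (0.95)(0.70) − (-0.25)(-0.25) = 0.6025
det(I−A) = Σ_j (I−A)_1j·C_1j = (0.95)(0.3800) + (-0.25)(0.1425) + (-0.30)(0.0950) = 0.296875
adj(I−A) = Cᵀ =
  [ 0.3800   0.1675   0.2225]
  [ 0.1425   0.4925   0.1225]
  [ 0.0950   0.1200   0.6025]
(I − A)⁻¹ = adj(I−A) / det(I−A) ≈
  [   1.2800     0.5642     0.7495]
  [   0.4800     1.6589     0.4126]
  [   0.3200     0.4042     2.0295]
The output multiplier for sector j is the column-j sum of the Leontief inverse (I − A)⁻¹ = adj(I−A) / det(I−A).
Column G of adj(I−A): (0.1675, 0.4925, 0.1200); det(I−A) = 0.296875.
m_G = (0.1675 + 0.4925 + 0.1200) / 0.296875 = 0.78 / 0.296875 ≈ 2.627.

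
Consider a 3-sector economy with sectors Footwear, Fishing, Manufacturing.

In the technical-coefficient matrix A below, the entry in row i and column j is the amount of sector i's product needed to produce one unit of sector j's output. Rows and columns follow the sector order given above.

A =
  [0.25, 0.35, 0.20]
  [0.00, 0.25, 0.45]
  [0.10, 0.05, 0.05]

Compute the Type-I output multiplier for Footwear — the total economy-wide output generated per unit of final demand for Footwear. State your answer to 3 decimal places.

m_1 = 1.664

I − A =
  [   0.75    -0.35    -0.20]
  [   0.00     0.75    -0.45]
  [  -0.10    -0.05     0.95]
Cofactors of I−A, C_ij = (−1)^(i+j)·(minor ij) (rows/columns in the sector order above):
  C_11 = (0.75)(0.95) − (-0.45)(-0.05) = 0.6900
  C_12 = −[(0.00)(0.95) − (-0.45)(-0.10)] = 0.0450
  C_13 = (0.00)(-0.05) − (0.75)(-0.10) = 0.0750
  C_21 = −[(-0.35)(0.95) − (-0.20)(-0.05)] = 0.3425
  C_22 = (0.75)(0.95) − (-0.20)(-0.10) = 0.6925
  C_23 = −[(0.75)(-0.05) − (-0.35)(-0.10)] = 0.0725
  C_31 = (-0.35)(-0.45) − (-0.20)(0.75) = 0.3075
  C_32 = −[(0.75)(-0.45) − (-0.20)(0.00)] = 0.3375
  C_33 = (0.75)(0.75) − (-0.35)(0.00) = 0.5625
det(I−A) = Σ_j (I−A)_1j·C_1j = (0.75)(0.6900) + (-0.35)(0.0450) + (-0.20)(0.0750) = 0.48675
adj(I−A) = Cᵀ =
  [ 0.6900   0.3425   0.3075]
  [ 0.0450   0.6925   0.3375]
  [ 0.0750   0.0725   0.5625]
(I − A)⁻¹ = adj(I−A) / det(I−A) ≈
  [   1.4176     0.7036     0.6317]
  [   0.0924     1.4227     0.6934]
  [   0.1541     0.1489     1.1556]
The output multiplier for sector j is the column-j sum of the Leontief inverse (I − A)⁻¹ = adj(I−A) / det(I−A).
Column 1 of adj(I−A): (0.6900, 0.0450, 0.0750); det(I−A) = 0.48675.
m_1 = (0.6900 + 0.0450 + 0.0750) / 0.48675 = 0.81 / 0.48675 ≈ 1.664.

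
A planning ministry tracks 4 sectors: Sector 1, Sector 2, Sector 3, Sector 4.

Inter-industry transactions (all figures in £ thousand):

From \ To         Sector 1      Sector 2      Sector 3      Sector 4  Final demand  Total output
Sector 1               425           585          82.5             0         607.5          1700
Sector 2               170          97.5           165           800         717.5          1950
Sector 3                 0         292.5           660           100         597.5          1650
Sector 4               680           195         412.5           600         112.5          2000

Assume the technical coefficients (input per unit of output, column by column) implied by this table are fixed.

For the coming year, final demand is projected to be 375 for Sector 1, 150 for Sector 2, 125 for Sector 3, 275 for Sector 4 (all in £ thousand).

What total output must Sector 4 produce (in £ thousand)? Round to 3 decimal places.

x_4 = 1173.231

Technical coefficients a_ij = z_ij / X_j:
  a_11 = 425/1700 = 0.25, a_21 = 170/1700 = 0.10, a_31 = 0/1700 = 0.00, a_41 = 680/1700 = 0.40
  a_12 = 585/1950 = 0.30, a_22 = 97.5/1950 = 0.05, a_32 = 292.5/1950 = 0.15, a_42 = 195/1950 = 0.10
  a_13 = 82.5/1650 = 0.05, a_23 = 165/1650 = 0.10, a_33 = 660/1650 = 0.40, a_43 = 412.5/1650 = 0.25
  a_14 = 0/2000 = 0.00, a_24 = 800/2000 = 0.40, a_34 = 100/2000 = 0.05, a_44 = 600/2000 = 0.30
I − A =
  [   0.75    -0.30    -0.05     0.00]
  [  -0.10     0.95    -0.10    -0.40]
  [   0.00    -0.15     0.60    -0.05]
  [  -0.40    -0.10    -0.25     0.70]
Compute the cofactors C_ij = (−1)^(i+j)·(3×3 minor ij) of I−A; the adjugate is their transpose:
adj(I−A) = Cᵀ =
  [ 0.337125   0.127750   0.082250   0.078875]
  [ 0.138750   0.304625   0.139000   0.184000]
  [ 0.054000   0.088500   0.399750   0.079125]
  [ 0.231750   0.148125   0.209625   0.397500]
det(I−A) = Σ_j (I−A)_1j·C_1j = (0.75)(0.337125) + (-0.30)(0.138750) + (-0.05)(0.054000) + (0.00)(0.231750) = 0.20851875
(I − A)⁻¹ = adj(I−A) / det(I−A) ≈
  [   1.6168     0.6127     0.3944     0.3783]
  [   0.6654     1.4609     0.6666     0.8824]
  [   0.2590     0.4244     1.9171     0.3795]
  [   1.1114     0.7104     1.0053     1.9063]
x = (I − A)⁻¹ d = adj(I−A)·d / det(I−A), with det(I−A) = 0.20851875:
  x_1 = (0.337125·375 + 0.127750·150 + 0.082250·125 + 0.078875·275) / 0.20851875 = 177.55625 / 0.20851875 ≈ 851.512
  x_2 = (0.138750·375 + 0.304625·150 + 0.139000·125 + 0.184000·275) / 0.20851875 = 165.70 / 0.20851875 ≈ 794.653
  x_3 = (0.054000·375 + 0.088500·150 + 0.399750·125 + 0.079125·275) / 0.20851875 = 105.253125 / 0.20851875 ≈ 504.766
  x_4 = (0.231750·375 + 0.148125·150 + 0.209625·125 + 0.397500·275) / 0.20851875 = 244.640625 / 0.20851875 ≈ 1173.231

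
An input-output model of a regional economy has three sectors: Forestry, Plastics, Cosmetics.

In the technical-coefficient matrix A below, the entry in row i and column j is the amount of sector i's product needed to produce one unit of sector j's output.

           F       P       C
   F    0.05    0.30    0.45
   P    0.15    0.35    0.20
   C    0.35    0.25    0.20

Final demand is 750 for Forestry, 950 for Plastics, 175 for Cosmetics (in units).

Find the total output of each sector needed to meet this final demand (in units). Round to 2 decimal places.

I − A =
  [   0.95    -0.30    -0.45]
  [  -0.15     0.65    -0.20]
  [  -0.35    -0.25     0.80]
Cofactors of I−A, C_ij = (−1)^(i+j)·(minor ij) (rows/columns in the sector order above):
  C_11 = (0.65)(0.80) − (-0.20)(-0.25) = 0.4700
  C_12 = −[(-0.15)(0.80) − (-0.20)(-0.35)] = 0.1900
  C_13 = (-0.15)(-0.25) − (0.65)(-0.35) = 0.2650
  C_21 = −[(-0.30)(0.80) − (-0.45)(-0.25)] = 0.3525
  C_22 = (0.95)(0.80) − (-0.45)(-0.35) = 0.6025
  C_23 = −[(0.95)(-0.25) − (-0.30)(-0.35)] = 0.3425
  C_31 = (-0.30)(-0.20) − (-0.45)(0.65) = 0.3525
  C_32 = −[(0.95)(-0.20) − (-0.45)(-0.15)] = 0.2575
  C_33 = (0.95)(0.65) − (-0.30)(-0.15) = 0.5725
det(I−A) = Σ_j (I−A)_1j·C_1j = (0.95)(0.4700) + (-0.30)(0.1900) + (-0.45)(0.2650) = 0.27025
adj(I−A) = Cᵀ =
  [ 0.4700   0.3525   0.3525]
  [ 0.1900   0.6025   0.2575]
  [ 0.2650   0.3425   0.5725]
(I − A)⁻¹ = adj(I−A) / det(I−A) ≈
  [   1.7391     1.3043     1.3043]
  [   0.7031     2.2294     0.9528]
  [   0.9806     1.2673     2.1184]
x = (I − A)⁻¹ d = adj(I−A)·d / det(I−A), with det(I−A) = 0.27025:
  x_F = (0.4700·750 + 0.3525·950 + 0.3525·175) / 0.27025 = 749.0625 / 0.27025 ≈ 2771.74
  x_P = (0.1900·750 + 0.6025·950 + 0.2575·175) / 0.27025 = 759.9375 / 0.27025 ≈ 2811.98
  x_C = (0.2650·750 + 0.3425·950 + 0.5725·175) / 0.27025 = 624.3125 / 0.27025 ≈ 2310.13

x_F = 2771.74, x_P = 2811.98, x_C = 2310.13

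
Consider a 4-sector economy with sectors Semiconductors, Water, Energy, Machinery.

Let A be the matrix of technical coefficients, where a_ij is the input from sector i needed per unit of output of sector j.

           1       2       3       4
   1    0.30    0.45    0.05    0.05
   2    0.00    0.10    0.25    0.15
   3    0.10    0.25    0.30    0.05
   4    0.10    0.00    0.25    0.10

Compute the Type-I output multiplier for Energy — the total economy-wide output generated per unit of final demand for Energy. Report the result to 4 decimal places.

m_3 = 3.4076

I − A =
  [   0.70    -0.45    -0.05    -0.05]
  [   0.00     0.90    -0.25    -0.15]
  [  -0.10    -0.25     0.70    -0.05]
  [  -0.10     0.00    -0.25     0.90]
Compute the cofactors C_ij = (−1)^(i+j)·(3×3 minor ij) of I−A; the adjugate is their transpose:
adj(I−A) = Cᵀ =
  [ 0.490125   0.292250   0.169875   0.085375]
  [ 0.038000   0.422750   0.183250   0.082750]
  [ 0.089250   0.199000   0.555750   0.069000]
  [ 0.079250   0.087750   0.173250   0.381500]
det(I−A) = Σ_j (I−A)_1j·C_1j = (0.70)(0.490125) + (-0.45)(0.038000) + (-0.05)(0.089250) + (-0.05)(0.079250) = 0.3175625
(I − A)⁻¹ = adj(I−A) / det(I−A) ≈
  [   1.54340     0.92029     0.53493     0.26884]
  [   0.11966     1.33123     0.57705     0.26058]
  [   0.28105     0.62665     1.75005     0.21728]
  [   0.24956     0.27632     0.54556     1.20134]
The output multiplier for sector j is the column-j sum of the Leontief inverse (I − A)⁻¹ = adj(I−A) / det(I−A).
Column 3 of adj(I−A): (0.169875, 0.183250, 0.555750, 0.173250); det(I−A) = 0.3175625.
m_3 = (0.169875 + 0.183250 + 0.555750 + 0.173250) / 0.3175625 = 1.082125 / 0.3175625 ≈ 3.4076.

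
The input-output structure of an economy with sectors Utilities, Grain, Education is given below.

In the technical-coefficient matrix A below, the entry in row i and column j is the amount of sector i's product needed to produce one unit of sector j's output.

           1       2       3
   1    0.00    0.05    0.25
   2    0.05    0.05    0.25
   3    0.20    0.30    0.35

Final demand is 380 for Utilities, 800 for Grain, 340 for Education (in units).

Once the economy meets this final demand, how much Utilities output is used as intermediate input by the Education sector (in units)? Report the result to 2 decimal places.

z_13 = 332.59

I − A =
  [   1.00    -0.05    -0.25]
  [  -0.05     0.95    -0.25]
  [  -0.20    -0.30     0.65]
Cofactors of I−A, C_ij = (−1)^(i+j)·(minor ij) (rows/columns in the sector order above):
  C_11 = (0.95)(0.65) − (-0.25)(-0.30) = 0.5425
  C_12 = −[(-0.05)(0.65) − (-0.25)(-0.20)] = 0.0825
  C_13 = (-0.05)(-0.30) − (0.95)(-0.20) = 0.2050
  C_21 = −[(-0.05)(0.65) − (-0.25)(-0.30)] = 0.1075
  C_22 = (1.00)(0.65) − (-0.25)(-0.20) = 0.6000
  C_23 = −[(1.00)(-0.30) − (-0.05)(-0.20)] = 0.3100
  C_31 = (-0.05)(-0.25) − (-0.25)(0.95) = 0.2500
  C_32 = −[(1.00)(-0.25) − (-0.25)(-0.05)] = 0.2625
  C_33 = (1.00)(0.95) − (-0.05)(-0.05) = 0.9475
det(I−A) = Σ_j (I−A)_1j·C_1j = (1.00)(0.5425) + (-0.05)(0.0825) + (-0.25)(0.2050) = 0.487125
adj(I−A) = Cᵀ =
  [ 0.5425   0.1075   0.2500]
  [ 0.0825   0.6000   0.2625]
  [ 0.2050   0.3100   0.9475]
(I − A)⁻¹ = adj(I−A) / det(I−A) ≈
  [   1.1137     0.2207     0.5132]
  [   0.1694     1.2317     0.5389]
  [   0.4208     0.6364     1.9451]
First solve x = (I − A)⁻¹ d = adj(I−A)·d / det(I−A); in particular x_3 = (0.2050·380 + 0.3100·800 + 0.9475·340) / 0.487125 = 648.05 / 0.487125 ≈ 1330.3567.
Intermediate flow from 1 to 3: z_13 = a_13 · x_3 = 0.25 × 648.05 / 0.487125 = 162.0125 / 0.487125 ≈ 332.59.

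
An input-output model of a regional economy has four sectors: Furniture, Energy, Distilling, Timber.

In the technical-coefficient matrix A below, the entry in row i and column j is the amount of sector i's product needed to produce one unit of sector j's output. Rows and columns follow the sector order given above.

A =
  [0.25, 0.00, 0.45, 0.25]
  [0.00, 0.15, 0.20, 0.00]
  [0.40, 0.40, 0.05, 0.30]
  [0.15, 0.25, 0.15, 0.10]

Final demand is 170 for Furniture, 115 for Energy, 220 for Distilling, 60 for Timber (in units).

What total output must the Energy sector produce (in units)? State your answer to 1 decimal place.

I − A =
  [   0.75     0.00    -0.45    -0.25]
  [   0.00     0.85    -0.20     0.00]
  [  -0.40    -0.40     0.95    -0.30]
  [  -0.15    -0.25    -0.15     0.90]
Compute the cofactors C_ij = (−1)^(i+j)·(3×3 minor ij) of I−A; the adjugate is their transpose:
adj(I−A) = Cᵀ =
  [ 0.601500   0.270125   0.388625   0.296625]
  [ 0.081000   0.374625   0.127500   0.065000]
  [ 0.344250   0.336250   0.541875   0.276250]
  [ 0.180125   0.205125   0.190500   0.392625]
det(I−A) = Σ_j (I−A)_1j·C_1j = (0.75)(0.601500) + (0.00)(0.081000) + (-0.45)(0.344250) + (-0.25)(0.180125) = 0.25118125
(I − A)⁻¹ = adj(I−A) / det(I−A) ≈
  [   2.3947     1.0754     1.5472     1.1809]
  [   0.3225     1.4915     0.5076     0.2588]
  [   1.3705     1.3387     2.1573     1.0998]
  [   0.7171     0.8166     0.7584     1.5631]
x = (I − A)⁻¹ d = adj(I−A)·d / det(I−A), with det(I−A) = 0.25118125:
  x_1 = (0.601500·170 + 0.270125·115 + 0.388625·220 + 0.296625·60) / 0.25118125 = 236.614375 / 0.25118125 ≈ 942.0
  x_2 = (0.081000·170 + 0.374625·115 + 0.127500·220 + 0.065000·60) / 0.25118125 = 88.801875 / 0.25118125 ≈ 353.5
  x_3 = (0.344250·170 + 0.336250·115 + 0.541875·220 + 0.276250·60) / 0.25118125 = 232.97875 / 0.25118125 ≈ 927.5
  x_4 = (0.180125·170 + 0.205125·115 + 0.190500·220 + 0.392625·60) / 0.25118125 = 119.678125 / 0.25118125 ≈ 476.5

x_2 = 353.5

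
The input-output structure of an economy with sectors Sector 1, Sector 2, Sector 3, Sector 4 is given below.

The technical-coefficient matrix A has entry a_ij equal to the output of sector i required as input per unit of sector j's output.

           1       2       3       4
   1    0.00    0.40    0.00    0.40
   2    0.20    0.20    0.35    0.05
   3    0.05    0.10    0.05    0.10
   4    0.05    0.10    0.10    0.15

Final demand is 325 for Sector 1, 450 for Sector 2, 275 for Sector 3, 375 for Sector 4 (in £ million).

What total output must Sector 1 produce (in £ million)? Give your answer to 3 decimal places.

I − A =
  [   1.00    -0.40     0.00    -0.40]
  [  -0.20     0.80    -0.35    -0.05]
  [  -0.05    -0.10     0.95    -0.10]
  [  -0.05    -0.10    -0.10     0.85]
Compute the cofactors C_ij = (−1)^(i+j)·(3×3 minor ij) of I−A; the adjugate is their transpose:
adj(I−A) = Cᵀ =
  [ 0.59950   0.36100   0.16700   0.32300]
  [ 0.17875   0.77650   0.30350   0.16550]
  [ 0.05700   0.11400   0.58200   0.10200]
  [ 0.06300   0.12600   0.11400   0.64200]
det(I−A) = Σ_j (I−A)_1j·C_1j = (1.00)(0.59950) + (-0.40)(0.17875) + (0.00)(0.05700) + (-0.40)(0.06300) = 0.5028
(I − A)⁻¹ = adj(I−A) / det(I−A) ≈
  [   1.1923     0.7180     0.3321     0.6424]
  [   0.3555     1.5444     0.6036     0.3292]
  [   0.1134     0.2267     1.1575     0.2029]
  [   0.1253     0.2506     0.2267     1.2768]
x = (I − A)⁻¹ d = adj(I−A)·d / det(I−A), with det(I−A) = 0.5028:
  x_1 = (0.59950·325 + 0.36100·450 + 0.16700·275 + 0.32300·375) / 0.5028 = 524.3375 / 0.5028 ≈ 1042.835
  x_2 = (0.17875·325 + 0.77650·450 + 0.30350·275 + 0.16550·375) / 0.5028 = 553.04375 / 0.5028 ≈ 1099.928
  x_3 = (0.05700·325 + 0.11400·450 + 0.58200·275 + 0.10200·375) / 0.5028 = 268.125 / 0.5028 ≈ 533.264
  x_4 = (0.06300·325 + 0.12600·450 + 0.11400·275 + 0.64200·375) / 0.5028 = 349.275 / 0.5028 ≈ 694.660

x_1 = 1042.835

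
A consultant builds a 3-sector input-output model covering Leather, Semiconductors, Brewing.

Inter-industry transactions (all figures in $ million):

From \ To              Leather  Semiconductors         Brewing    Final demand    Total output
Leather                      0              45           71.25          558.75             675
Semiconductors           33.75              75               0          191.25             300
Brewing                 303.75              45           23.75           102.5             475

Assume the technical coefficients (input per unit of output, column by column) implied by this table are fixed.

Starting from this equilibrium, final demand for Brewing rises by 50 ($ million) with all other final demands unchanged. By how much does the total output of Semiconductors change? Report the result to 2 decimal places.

Technical coefficients a_ij = z_ij / X_j:
  a_LL = 0/675 = 0.00, a_SL = 33.75/675 = 0.05, a_BL = 303.75/675 = 0.45
  a_LS = 45/300 = 0.15, a_SS = 75/300 = 0.25, a_BS = 45/300 = 0.15
  a_LB = 71.25/475 = 0.15, a_SB = 0/475 = 0.00, a_BB = 23.75/475 = 0.05
I − A =
  [   1.00    -0.15    -0.15]
  [  -0.05     0.75     0.00]
  [  -0.45    -0.15     0.95]
Cofactors of I−A, C_ij = (−1)^(i+j)·(minor ij) (rows/columns in the sector order above):
  C_11 = (0.75)(0.95) − (0.00)(-0.15) = 0.7125
  C_12 = −[(-0.05)(0.95) − (0.00)(-0.45)] = 0.0475
  C_13 = (-0.05)(-0.15) − (0.75)(-0.45) = 0.3450
  C_21 = −[(-0.15)(0.95) − (-0.15)(-0.15)] = 0.1650
  C_22 = (1.00)(0.95) − (-0.15)(-0.45) = 0.8825
  C_23 = −[(1.00)(-0.15) − (-0.15)(-0.45)] = 0.2175
  C_31 = (-0.15)(0.00) − (-0.15)(0.75) = 0.1125
  C_32 = −[(1.00)(0.00) − (-0.15)(-0.05)] = 0.0075
  C_33 = (1.00)(0.75) − (-0.15)(-0.05) = 0.7425
det(I−A) = Σ_j (I−A)_1j·C_1j = (1.00)(0.7125) + (-0.15)(0.0475) + (-0.15)(0.3450) = 0.653625
adj(I−A) = Cᵀ =
  [ 0.7125   0.1650   0.1125]
  [ 0.0475   0.8825   0.0075]
  [ 0.3450   0.2175   0.7425]
(I − A)⁻¹ = adj(I−A) / det(I−A) ≈
  [   1.0901     0.2524     0.1721]
  [   0.0727     1.3502     0.0115]
  [   0.5278     0.3328     1.1360]
Δx = (I − A)⁻¹ Δd with Δd having +50 in the Brewing component and 0 elsewhere.
So Δx_S = L_SB · (+50), where L_SB = adj(I−A)_SB / det(I−A) = 0.0075 / 0.653625.
Δx_S = 0.0075 × (+50) / 0.653625 = 0.375 / 0.653625 ≈ 0.57.

Δx_S = 0.57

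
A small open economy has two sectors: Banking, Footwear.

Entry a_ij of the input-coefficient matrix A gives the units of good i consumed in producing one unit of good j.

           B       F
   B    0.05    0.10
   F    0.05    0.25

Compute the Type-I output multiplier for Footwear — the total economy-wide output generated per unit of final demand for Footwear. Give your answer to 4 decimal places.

m_F = 1.4841

I − A =
  [   0.95    -0.10]
  [  -0.05     0.75]
det(I−A) = (0.95)(0.75) − (-0.10)(-0.05) = 0.7075
adj(I−A) = [[0.75, 0.10], [0.05, 0.95]]
(I − A)⁻¹ = adj(I−A) / det(I−A) ≈
  [   1.06007     0.14134]
  [   0.07067     1.34276]
The output multiplier for sector j is the column-j sum of the Leontief inverse (I − A)⁻¹ = adj(I−A) / det(I−A).
Column F of adj(I−A): (0.10, 0.95); det(I−A) = 0.7075.
m_F = (0.10 + 0.95) / 0.7075 = 1.05 / 0.7075 ≈ 1.4841.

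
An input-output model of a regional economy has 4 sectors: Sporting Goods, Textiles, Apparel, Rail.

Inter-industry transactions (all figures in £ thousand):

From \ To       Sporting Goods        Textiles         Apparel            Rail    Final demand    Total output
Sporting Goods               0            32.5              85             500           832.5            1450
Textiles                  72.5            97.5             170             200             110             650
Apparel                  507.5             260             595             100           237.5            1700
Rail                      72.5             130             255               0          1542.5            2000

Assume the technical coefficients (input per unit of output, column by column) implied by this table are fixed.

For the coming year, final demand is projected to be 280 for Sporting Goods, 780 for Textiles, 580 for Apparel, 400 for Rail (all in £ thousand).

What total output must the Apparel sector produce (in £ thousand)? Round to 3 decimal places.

x_A = 2178.360

Technical coefficients a_ij = z_ij / X_j:
  a_SS = 0/1450 = 0.00, a_TS = 72.5/1450 = 0.05, a_AS = 507.5/1450 = 0.35, a_RS = 72.5/1450 = 0.05
  a_ST = 32.5/650 = 0.05, a_TT = 97.5/650 = 0.15, a_AT = 260/650 = 0.40, a_RT = 130/650 = 0.20
  a_SA = 85/1700 = 0.05, a_TA = 170/1700 = 0.10, a_AA = 595/1700 = 0.35, a_RA = 255/1700 = 0.15
  a_SR = 500/2000 = 0.25, a_TR = 200/2000 = 0.10, a_AR = 100/2000 = 0.05, a_RR = 0/2000 = 0.00
I − A =
  [   1.00    -0.05    -0.05    -0.25]
  [  -0.05     0.85    -0.10    -0.10]
  [  -0.35    -0.40     0.65    -0.05]
  [  -0.05    -0.20    -0.15     1.00]
Compute the cofactors C_ij = (−1)^(i+j)·(3×3 minor ij) of I−A; the adjugate is their transpose:
adj(I−A) = Cᵀ =
  [ 0.486125   0.100125   0.084125   0.135750]
  [ 0.075875   0.603625   0.118375   0.085250]
  [ 0.315125   0.440125   0.814125   0.163500]
  [ 0.086750   0.191750   0.150000   0.493250]
det(I−A) = Σ_j (I−A)_1j·C_1j = (1.00)(0.486125) + (-0.05)(0.075875) + (-0.05)(0.315125) + (-0.25)(0.086750) = 0.4448875
(I − A)⁻¹ = adj(I−A) / det(I−A) ≈
  [   1.0927     0.2251     0.1891     0.3051]
  [   0.1705     1.3568     0.2661     0.1916]
  [   0.7083     0.9893     1.8300     0.3675]
  [   0.1950     0.4310     0.3372     1.1087]
x = (I − A)⁻¹ d = adj(I−A)·d / det(I−A), with det(I−A) = 0.4448875:
  x_S = (0.486125·280 + 0.100125·780 + 0.084125·580 + 0.135750·400) / 0.4448875 = 317.305 / 0.4448875 ≈ 713.225
  x_T = (0.075875·280 + 0.603625·780 + 0.118375·580 + 0.085250·400) / 0.4448875 = 594.83 / 0.4448875 ≈ 1337.035
  x_A = (0.315125·280 + 0.440125·780 + 0.814125·580 + 0.163500·400) / 0.4448875 = 969.125 / 0.4448875 ≈ 2178.360
  x_R = (0.086750·280 + 0.191750·780 + 0.150000·580 + 0.493250·400) / 0.4448875 = 458.155 / 0.4448875 ≈ 1029.822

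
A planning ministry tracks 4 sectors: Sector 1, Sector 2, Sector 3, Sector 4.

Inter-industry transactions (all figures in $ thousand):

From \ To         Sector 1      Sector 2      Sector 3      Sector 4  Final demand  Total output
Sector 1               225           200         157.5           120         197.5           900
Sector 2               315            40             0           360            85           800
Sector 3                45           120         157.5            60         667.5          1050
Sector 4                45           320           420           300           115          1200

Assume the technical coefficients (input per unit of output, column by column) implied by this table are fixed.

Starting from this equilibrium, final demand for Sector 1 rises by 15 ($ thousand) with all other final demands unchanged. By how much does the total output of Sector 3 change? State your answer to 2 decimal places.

Δx_3 = 4.67

Technical coefficients a_ij = z_ij / X_j:
  a_11 = 225/900 = 0.25, a_21 = 315/900 = 0.35, a_31 = 45/900 = 0.05, a_41 = 45/900 = 0.05
  a_12 = 200/800 = 0.25, a_22 = 40/800 = 0.05, a_32 = 120/800 = 0.15, a_42 = 320/800 = 0.40
  a_13 = 157.5/1050 = 0.15, a_23 = 0/1050 = 0.00, a_33 = 157.5/1050 = 0.15, a_43 = 420/1050 = 0.40
  a_14 = 120/1200 = 0.10, a_24 = 360/1200 = 0.30, a_34 = 60/1200 = 0.05, a_44 = 300/1200 = 0.25
I − A =
  [   0.75    -0.25    -0.15    -0.10]
  [  -0.35     0.95     0.00    -0.30]
  [  -0.05    -0.15     0.85    -0.05]
  [  -0.05    -0.40    -0.40     0.75]
Compute the cofactors C_ij = (−1)^(i+j)·(3×3 minor ij) of I−A; the adjugate is their transpose:
adj(I−A) = Cᵀ =
  [ 0.466625   0.214250   0.156875   0.158375]
  [ 0.234875   0.450875   0.145625   0.221375]
  [ 0.080625   0.110625   0.356250   0.078750]
  [ 0.199375   0.313750   0.278125   0.516250]
det(I−A) = Σ_j (I−A)_1j·C_1j = (0.75)(0.466625) + (-0.25)(0.234875) + (-0.15)(0.080625) + (-0.10)(0.199375) = 0.25921875
(I − A)⁻¹ = adj(I−A) / det(I−A) ≈
  [   1.8001     0.8265     0.6052     0.6110]
  [   0.9061     1.7394     0.5618     0.8540]
  [   0.3110     0.4268     1.3743     0.3038]
  [   0.7691     1.2104     1.0729     1.9916]
Δx = (I − A)⁻¹ Δd with Δd having +15 in the Sector 1 component and 0 elsewhere.
So Δx_3 = L_31 · (+15), where L_31 = adj(I−A)_31 / det(I−A) = 0.080625 / 0.25921875.
Δx_3 = 0.080625 × (+15) / 0.25921875 = 1.209375 / 0.25921875 ≈ 4.67.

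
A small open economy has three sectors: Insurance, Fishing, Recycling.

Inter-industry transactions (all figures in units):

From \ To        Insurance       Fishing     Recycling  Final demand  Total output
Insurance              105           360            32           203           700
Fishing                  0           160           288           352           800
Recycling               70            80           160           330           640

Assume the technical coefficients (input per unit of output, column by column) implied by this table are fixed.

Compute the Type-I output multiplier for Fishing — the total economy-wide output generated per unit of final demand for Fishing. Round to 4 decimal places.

Technical coefficients a_ij = z_ij / X_j:
  a_11 = 105/700 = 0.15, a_21 = 0/700 = 0.00, a_31 = 70/700 = 0.10
  a_12 = 360/800 = 0.45, a_22 = 160/800 = 0.20, a_32 = 80/800 = 0.10
  a_13 = 32/640 = 0.05, a_23 = 288/640 = 0.45, a_33 = 160/640 = 0.25
I − A =
  [   0.85    -0.45    -0.05]
  [   0.00     0.80    -0.45]
  [  -0.10    -0.10     0.75]
Cofactors of I−A, C_ij = (−1)^(i+j)·(minor ij) (rows/columns in the sector order above):
  C_11 = (0.80)(0.75) − (-0.45)(-0.10) = 0.5550
  C_12 = −[(0.00)(0.75) − (-0.45)(-0.10)] = 0.0450
  C_13 = (0.00)(-0.10) − (0.80)(-0.10) = 0.0800
  C_21 = −[(-0.45)(0.75) − (-0.05)(-0.10)] = 0.3425
  C_22 = (0.85)(0.75) − (-0.05)(-0.10) = 0.6325
  C_23 = −[(0.85)(-0.10) − (-0.45)(-0.10)] = 0.1300
  C_31 = (-0.45)(-0.45) − (-0.05)(0.80) = 0.2425
  C_32 = −[(0.85)(-0.45) − (-0.05)(0.00)] = 0.3825
  C_33 = (0.85)(0.80) − (-0.45)(0.00) = 0.6800
det(I−A) = Σ_j (I−A)_1j·C_1j = (0.85)(0.5550) + (-0.45)(0.0450) + (-0.05)(0.0800) = 0.4475
adj(I−A) = Cᵀ =
  [ 0.5550   0.3425   0.2425]
  [ 0.0450   0.6325   0.3825]
  [ 0.0800   0.1300   0.6800]
(I − A)⁻¹ = adj(I−A) / det(I−A) ≈
  [   1.24022     0.76536     0.54190]
  [   0.10056     1.41341     0.85475]
  [   0.17877     0.29050     1.51955]
The output multiplier for sector j is the column-j sum of the Leontief inverse (I − A)⁻¹ = adj(I−A) / det(I−A).
Column 2 of adj(I−A): (0.3425, 0.6325, 0.1300); det(I−A) = 0.4475.
m_2 = (0.3425 + 0.6325 + 0.1300) / 0.4475 = 1.105 / 0.4475 ≈ 2.4693.

m_2 = 2.4693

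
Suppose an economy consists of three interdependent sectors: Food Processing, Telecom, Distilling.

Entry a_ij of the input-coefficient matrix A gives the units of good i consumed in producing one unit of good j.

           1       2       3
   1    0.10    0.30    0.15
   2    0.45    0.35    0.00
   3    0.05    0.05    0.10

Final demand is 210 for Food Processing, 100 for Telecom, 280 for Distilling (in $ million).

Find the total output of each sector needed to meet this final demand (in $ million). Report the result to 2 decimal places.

x_1 = 448.39, x_2 = 464.27, x_3 = 361.81

I − A =
  [   0.90    -0.30    -0.15]
  [  -0.45     0.65     0.00]
  [  -0.05    -0.05     0.90]
Cofactors of I−A, C_ij = (−1)^(i+j)·(minor ij) (rows/columns in the sector order above):
  C_11 = (0.65)(0.90) − (0.00)(-0.05) = 0.5850
  C_12 = −[(-0.45)(0.90) − (0.00)(-0.05)] = 0.4050
  C_13 = (-0.45)(-0.05) − (0.65)(-0.05) = 0.0550
  C_21 = −[(-0.30)(0.90) − (-0.15)(-0.05)] = 0.2775
  C_22 = (0.90)(0.90) − (-0.15)(-0.05) = 0.8025
  C_23 = −[(0.90)(-0.05) − (-0.30)(-0.05)] = 0.0600
  C_31 = (-0.30)(0.00) − (-0.15)(0.65) = 0.0975
  C_32 = −[(0.90)(0.00) − (-0.15)(-0.45)] = 0.0675
  C_33 = (0.90)(0.65) − (-0.30)(-0.45) = 0.4500
det(I−A) = Σ_j (I−A)_1j·C_1j = (0.90)(0.5850) + (-0.30)(0.4050) + (-0.15)(0.0550) = 0.39675
adj(I−A) = Cᵀ =
  [ 0.5850   0.2775   0.0975]
  [ 0.4050   0.8025   0.0675]
  [ 0.0550   0.0600   0.4500]
(I − A)⁻¹ = adj(I−A) / det(I−A) ≈
  [   1.4745     0.6994     0.2457]
  [   1.0208     2.0227     0.1701]
  [   0.1386     0.1512     1.1342]
x = (I − A)⁻¹ d = adj(I−A)·d / det(I−A), with det(I−A) = 0.39675:
  x_1 = (0.5850·210 + 0.2775·100 + 0.0975·280) / 0.39675 = 177.90 / 0.39675 ≈ 448.39
  x_2 = (0.4050·210 + 0.8025·100 + 0.0675·280) / 0.39675 = 184.20 / 0.39675 ≈ 464.27
  x_3 = (0.0550·210 + 0.0600·100 + 0.4500·280) / 0.39675 = 143.55 / 0.39675 ≈ 361.81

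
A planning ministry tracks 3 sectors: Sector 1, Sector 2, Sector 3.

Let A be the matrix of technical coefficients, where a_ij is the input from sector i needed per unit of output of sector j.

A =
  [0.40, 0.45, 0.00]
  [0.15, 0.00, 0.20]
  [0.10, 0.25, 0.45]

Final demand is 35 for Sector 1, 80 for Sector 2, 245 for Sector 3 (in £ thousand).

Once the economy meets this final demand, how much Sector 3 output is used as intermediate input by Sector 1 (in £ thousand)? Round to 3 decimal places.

I − A =
  [   0.60    -0.45     0.00]
  [  -0.15     1.00    -0.20]
  [  -0.10    -0.25     0.55]
Cofactors of I−A, C_ij = (−1)^(i+j)·(minor ij) (rows/columns in the sector order above):
  C_11 = (1.00)(0.55) − (-0.20)(-0.25) = 0.5000
  C_12 = −[(-0.15)(0.55) − (-0.20)(-0.10)] = 0.1025
  C_13 = (-0.15)(-0.25) − (1.00)(-0.10) = 0.1375
  C_21 = −[(-0.45)(0.55) − (0.00)(-0.25)] = 0.2475
  C_22 = (0.60)(0.55) − (0.00)(-0.10) = 0.3300
  C_23 = −[(0.60)(-0.25) − (-0.45)(-0.10)] = 0.1950
  C_31 = (-0.45)(-0.20) − (0.00)(1.00) = 0.0900
  C_32 = −[(0.60)(-0.20) − (0.00)(-0.15)] = 0.1200
  C_33 = (0.60)(1.00) − (-0.45)(-0.15) = 0.5325
det(I−A) = Σ_j (I−A)_1j·C_1j = (0.60)(0.5000) + (-0.45)(0.1025) + (0.00)(0.1375) = 0.253875
adj(I−A) = Cᵀ =
  [ 0.5000   0.2475   0.0900]
  [ 0.1025   0.3300   0.1200]
  [ 0.1375   0.1950   0.5325]
(I − A)⁻¹ = adj(I−A) / det(I−A) ≈
  [   1.9695     0.9749     0.3545]
  [   0.4037     1.2999     0.4727]
  [   0.5416     0.7681     2.0975]
First solve x = (I − A)⁻¹ d = adj(I−A)·d / det(I−A); in particular x_1 = (0.5000·35 + 0.2475·80 + 0.0900·245) / 0.253875 = 59.35 / 0.253875 ≈ 233.77646.
Intermediate flow from 3 to 1: z_31 = a_31 · x_1 = 0.10 × 59.35 / 0.253875 = 5.935 / 0.253875 ≈ 23.378.

z_31 = 23.378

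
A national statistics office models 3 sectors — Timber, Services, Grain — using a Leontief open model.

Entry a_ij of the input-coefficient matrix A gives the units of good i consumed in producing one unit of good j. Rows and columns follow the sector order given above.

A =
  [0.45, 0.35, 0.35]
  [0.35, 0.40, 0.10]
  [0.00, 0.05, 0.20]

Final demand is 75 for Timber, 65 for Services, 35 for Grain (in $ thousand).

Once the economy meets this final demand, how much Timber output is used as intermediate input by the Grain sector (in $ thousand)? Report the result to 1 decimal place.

I − A =
  [   0.55    -0.35    -0.35]
  [  -0.35     0.60    -0.10]
  [   0.00    -0.05     0.80]
Cofactors of I−A, C_ij = (−1)^(i+j)·(minor ij) (rows/columns in the sector order above):
  C_11 = (0.60)(0.80) − (-0.10)(-0.05) = 0.4750
  C_12 = −[(-0.35)(0.80) − (-0.10)(0.00)] = 0.2800
  C_13 = (-0.35)(-0.05) − (0.60)(0.00) = 0.0175
  C_21 = −[(-0.35)(0.80) − (-0.35)(-0.05)] = 0.2975
  C_22 = (0.55)(0.80) − (-0.35)(0.00) = 0.4400
  C_23 = −[(0.55)(-0.05) − (-0.35)(0.00)] = 0.0275
  C_31 = (-0.35)(-0.10) − (-0.35)(0.60) = 0.2450
  C_32 = −[(0.55)(-0.10) − (-0.35)(-0.35)] = 0.1775
  C_33 = (0.55)(0.60) − (-0.35)(-0.35) = 0.2075
det(I−A) = Σ_j (I−A)_1j·C_1j = (0.55)(0.4750) + (-0.35)(0.2800) + (-0.35)(0.0175) = 0.157125
adj(I−A) = Cᵀ =
  [ 0.4750   0.2975   0.2450]
  [ 0.2800   0.4400   0.1775]
  [ 0.0175   0.0275   0.2075]
(I − A)⁻¹ = adj(I−A) / det(I−A) ≈
  [   3.0231     1.8934     1.5593]
  [   1.7820     2.8003     1.1297]
  [   0.1114     0.1750     1.3206]
First solve x = (I − A)⁻¹ d = adj(I−A)·d / det(I−A); in particular x_3 = (0.0175·75 + 0.0275·65 + 0.2075·35) / 0.157125 = 10.3625 / 0.157125 ≈ 65.951.
Intermediate flow from 1 to 3: z_13 = a_13 · x_3 = 0.35 × 10.3625 / 0.157125 = 3.626875 / 0.157125 ≈ 23.1.

z_13 = 23.1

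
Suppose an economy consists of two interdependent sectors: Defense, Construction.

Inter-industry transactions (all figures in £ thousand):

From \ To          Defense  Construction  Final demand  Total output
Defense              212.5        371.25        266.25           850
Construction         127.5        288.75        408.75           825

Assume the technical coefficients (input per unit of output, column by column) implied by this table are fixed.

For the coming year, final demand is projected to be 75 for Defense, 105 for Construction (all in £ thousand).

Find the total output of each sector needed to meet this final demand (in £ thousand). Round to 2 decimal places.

x_D = 228.57, x_C = 214.29

Technical coefficients a_ij = z_ij / X_j:
  a_DD = 212.5/850 = 0.25, a_CD = 127.5/850 = 0.15
  a_DC = 371.25/825 = 0.45, a_CC = 288.75/825 = 0.35
I − A =
  [   0.75    -0.45]
  [  -0.15     0.65]
det(I−A) = (0.75)(0.65) − (-0.45)(-0.15) = 0.4200
adj(I−A) = [[0.65, 0.45], [0.15, 0.75]]
(I − A)⁻¹ = adj(I−A) / det(I−A) ≈
  [   1.5476     1.0714]
  [   0.3571     1.7857]
x = (I − A)⁻¹ d = adj(I−A)·d / det(I−A), with det(I−A) = 0.4200:
  x_D = (0.65·75 + 0.45·105) / 0.4200 = 96.00 / 0.4200 ≈ 228.57
  x_C = (0.15·75 + 0.75·105) / 0.4200 = 90.00 / 0.4200 ≈ 214.29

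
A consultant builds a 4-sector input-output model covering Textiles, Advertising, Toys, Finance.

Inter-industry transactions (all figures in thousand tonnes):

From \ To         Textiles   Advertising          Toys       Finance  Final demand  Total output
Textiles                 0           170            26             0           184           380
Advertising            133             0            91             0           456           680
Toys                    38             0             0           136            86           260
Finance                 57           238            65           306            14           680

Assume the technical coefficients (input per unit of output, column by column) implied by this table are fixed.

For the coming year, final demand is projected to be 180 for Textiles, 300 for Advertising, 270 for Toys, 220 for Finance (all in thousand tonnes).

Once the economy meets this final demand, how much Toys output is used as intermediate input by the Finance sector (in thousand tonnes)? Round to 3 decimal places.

z_34 = 229.835

Technical coefficients a_ij = z_ij / X_j:
  a_11 = 0/380 = 0.00, a_21 = 133/380 = 0.35, a_31 = 38/380 = 0.10, a_41 = 57/380 = 0.15
  a_12 = 170/680 = 0.25, a_22 = 0/680 = 0.00, a_32 = 0/680 = 0.00, a_42 = 238/680 = 0.35
  a_13 = 26/260 = 0.10, a_23 = 91/260 = 0.35, a_33 = 0/260 = 0.00, a_43 = 65/260 = 0.25
  a_14 = 0/680 = 0.00, a_24 = 0/680 = 0.00, a_34 = 136/680 = 0.20, a_44 = 306/680 = 0.45
I − A =
  [   1.00    -0.25    -0.10     0.00]
  [  -0.35     1.00    -0.35     0.00]
  [  -0.10     0.00     1.00    -0.20]
  [  -0.15    -0.35    -0.25     0.55]
Compute the cofactors C_ij = (−1)^(i+j)·(3×3 minor ij) of I−A; the adjugate is their transpose:
adj(I−A) = Cᵀ =
  [ 0.475500   0.132000   0.103125   0.037500]
  [ 0.204750   0.491500   0.211750   0.077000]
  [ 0.109500   0.091250   0.501875   0.182500]
  [ 0.309750   0.390250   0.391000   0.893750]
det(I−A) = Σ_j (I−A)_1j·C_1j = (1.00)(0.475500) + (-0.25)(0.204750) + (-0.10)(0.109500) + (0.00)(0.309750) = 0.4133625
(I − A)⁻¹ = adj(I−A) / det(I−A) ≈
  [   1.1503     0.3193     0.2495     0.0907]
  [   0.4953     1.1890     0.5123     0.1863]
  [   0.2649     0.2208     1.2141     0.4415]
  [   0.7493     0.9441     0.9459     2.1621]
First solve x = (I − A)⁻¹ d = adj(I−A)·d / det(I−A); in particular x_4 = (0.309750·180 + 0.390250·300 + 0.391000·270 + 0.893750·220) / 0.4133625 = 475.025 / 0.4133625 ≈ 1149.17294.
Intermediate flow from 3 to 4: z_34 = a_34 · x_4 = 0.20 × 475.025 / 0.4133625 = 95.005 / 0.4133625 ≈ 229.835.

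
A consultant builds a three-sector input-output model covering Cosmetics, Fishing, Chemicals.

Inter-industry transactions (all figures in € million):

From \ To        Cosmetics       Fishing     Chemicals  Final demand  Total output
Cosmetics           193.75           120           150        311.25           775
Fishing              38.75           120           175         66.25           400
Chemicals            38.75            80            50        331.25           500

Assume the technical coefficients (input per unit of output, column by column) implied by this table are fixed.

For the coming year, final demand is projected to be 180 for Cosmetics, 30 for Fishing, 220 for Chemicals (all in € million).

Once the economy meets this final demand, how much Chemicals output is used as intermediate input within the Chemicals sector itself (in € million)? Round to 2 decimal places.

z_33 = 32.30

Technical coefficients a_ij = z_ij / X_j:
  a_11 = 193.75/775 = 0.25, a_21 = 38.75/775 = 0.05, a_31 = 38.75/775 = 0.05
  a_12 = 120/400 = 0.30, a_22 = 120/400 = 0.30, a_32 = 80/400 = 0.20
  a_13 = 150/500 = 0.30, a_23 = 175/500 = 0.35, a_33 = 50/500 = 0.10
I − A =
  [   0.75    -0.30    -0.30]
  [  -0.05     0.70    -0.35]
  [  -0.05    -0.20     0.90]
Cofactors of I−A, C_ij = (−1)^(i+j)·(minor ij) (rows/columns in the sector order above):
  C_11 = (0.70)(0.90) − (-0.35)(-0.20) = 0.5600
  C_12 = −[(-0.05)(0.90) − (-0.35)(-0.05)] = 0.0625
  C_13 = (-0.05)(-0.20) − (0.70)(-0.05) = 0.0450
  C_21 = −[(-0.30)(0.90) − (-0.30)(-0.20)] = 0.3300
  C_22 = (0.75)(0.90) − (-0.30)(-0.05) = 0.6600
  C_23 = −[(0.75)(-0.20) − (-0.30)(-0.05)] = 0.1650
  C_31 = (-0.30)(-0.35) − (-0.30)(0.70) = 0.3150
  C_32 = −[(0.75)(-0.35) − (-0.30)(-0.05)] = 0.2775
  C_33 = (0.75)(0.70) − (-0.30)(-0.05) = 0.5100
det(I−A) = Σ_j (I−A)_1j·C_1j = (0.75)(0.5600) + (-0.30)(0.0625) + (-0.30)(0.0450) = 0.38775
adj(I−A) = Cᵀ =
  [ 0.5600   0.3300   0.3150]
  [ 0.0625   0.6600   0.2775]
  [ 0.0450   0.1650   0.5100]
(I − A)⁻¹ = adj(I−A) / det(I−A) ≈
  [   1.4442     0.8511     0.8124]
  [   0.1612     1.7021     0.7157]
  [   0.1161     0.4255     1.3153]
First solve x = (I − A)⁻¹ d = adj(I−A)·d / det(I−A); in particular x_3 = (0.0450·180 + 0.1650·30 + 0.5100·220) / 0.38775 = 125.25 / 0.38775 ≈ 323.0174.
Intermediate flow from 3 to 3: z_33 = a_33 · x_3 = 0.10 × 125.25 / 0.38775 = 12.525 / 0.38775 ≈ 32.30.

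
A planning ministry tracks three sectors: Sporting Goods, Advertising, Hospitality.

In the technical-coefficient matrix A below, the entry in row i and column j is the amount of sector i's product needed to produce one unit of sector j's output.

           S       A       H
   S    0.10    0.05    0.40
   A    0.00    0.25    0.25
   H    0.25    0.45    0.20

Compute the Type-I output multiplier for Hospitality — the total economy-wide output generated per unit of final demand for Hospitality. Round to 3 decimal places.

I − A =
  [   0.90    -0.05    -0.40]
  [   0.00     0.75    -0.25]
  [  -0.25    -0.45     0.80]
Cofactors of I−A, C_ij = (−1)^(i+j)·(minor ij) (rows/columns in the sector order above):
  C_11 = (0.75)(0.80) − (-0.25)(-0.45) = 0.4875
  C_12 = −[(0.00)(0.80) − (-0.25)(-0.25)] = 0.0625
  C_13 = (0.00)(-0.45) − (0.75)(-0.25) = 0.1875
  C_21 = −[(-0.05)(0.80) − (-0.40)(-0.45)] = 0.2200
  C_22 = (0.90)(0.80) − (-0.40)(-0.25) = 0.6200
  C_23 = −[(0.90)(-0.45) − (-0.05)(-0.25)] = 0.4175
  C_31 = (-0.05)(-0.25) − (-0.40)(0.75) = 0.3125
  C_32 = −[(0.90)(-0.25) − (-0.40)(0.00)] = 0.2250
  C_33 = (0.90)(0.75) − (-0.05)(0.00) = 0.6750
det(I−A) = Σ_j (I−A)_1j·C_1j = (0.90)(0.4875) + (-0.05)(0.0625) + (-0.40)(0.1875) = 0.360625
adj(I−A) = Cᵀ =
  [ 0.4875   0.2200   0.3125]
  [ 0.0625   0.6200   0.2250]
  [ 0.1875   0.4175   0.6750]
(I − A)⁻¹ = adj(I−A) / det(I−A) ≈
  [   1.3518     0.6101     0.8666]
  [   0.1733     1.7192     0.6239]
  [   0.5199     1.1577     1.8718]
The output multiplier for sector j is the column-j sum of the Leontief inverse (I − A)⁻¹ = adj(I−A) / det(I−A).
Column H of adj(I−A): (0.3125, 0.2250, 0.6750); det(I−A) = 0.360625.
m_H = (0.3125 + 0.2250 + 0.6750) / 0.360625 = 1.2125 / 0.360625 ≈ 3.362.

m_H = 3.362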